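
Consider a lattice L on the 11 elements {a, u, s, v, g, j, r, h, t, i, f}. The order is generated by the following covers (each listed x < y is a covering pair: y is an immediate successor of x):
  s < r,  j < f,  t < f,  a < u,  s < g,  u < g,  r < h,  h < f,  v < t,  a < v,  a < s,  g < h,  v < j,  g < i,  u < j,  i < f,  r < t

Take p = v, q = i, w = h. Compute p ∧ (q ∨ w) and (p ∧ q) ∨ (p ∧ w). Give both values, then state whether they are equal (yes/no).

q ∨ w = f, so p ∧ (q ∨ w) = v ∧ f = v.
p ∧ q = a and p ∧ w = a, so (p ∧ q) ∨ (p ∧ w) = a ∨ a = a.
Equal: no.

v; a; no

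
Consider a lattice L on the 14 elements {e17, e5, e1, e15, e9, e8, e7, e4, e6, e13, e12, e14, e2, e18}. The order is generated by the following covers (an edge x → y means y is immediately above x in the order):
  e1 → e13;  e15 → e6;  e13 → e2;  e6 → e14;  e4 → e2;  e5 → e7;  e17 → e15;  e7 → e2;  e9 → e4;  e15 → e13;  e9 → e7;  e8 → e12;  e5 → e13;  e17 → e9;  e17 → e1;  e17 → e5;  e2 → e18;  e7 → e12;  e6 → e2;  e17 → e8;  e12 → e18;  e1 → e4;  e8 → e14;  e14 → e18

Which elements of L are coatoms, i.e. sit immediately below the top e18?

e12, e14, e2

The coatoms are exactly the elements covered by e18: e12, e14, e2.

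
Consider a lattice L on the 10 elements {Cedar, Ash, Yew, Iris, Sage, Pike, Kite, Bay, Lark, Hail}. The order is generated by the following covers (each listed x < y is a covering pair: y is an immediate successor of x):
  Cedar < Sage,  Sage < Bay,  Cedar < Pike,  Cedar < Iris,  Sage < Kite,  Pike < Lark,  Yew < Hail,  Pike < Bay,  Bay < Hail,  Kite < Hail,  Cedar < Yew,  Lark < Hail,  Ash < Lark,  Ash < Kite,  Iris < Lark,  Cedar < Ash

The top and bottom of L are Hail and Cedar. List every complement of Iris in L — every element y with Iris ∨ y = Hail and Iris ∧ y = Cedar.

Need y with Iris ∨ y = Hail and Iris ∧ y = Cedar.
Checking each element gives: Bay, Kite, Sage, Yew.

Bay, Kite, Sage, Yew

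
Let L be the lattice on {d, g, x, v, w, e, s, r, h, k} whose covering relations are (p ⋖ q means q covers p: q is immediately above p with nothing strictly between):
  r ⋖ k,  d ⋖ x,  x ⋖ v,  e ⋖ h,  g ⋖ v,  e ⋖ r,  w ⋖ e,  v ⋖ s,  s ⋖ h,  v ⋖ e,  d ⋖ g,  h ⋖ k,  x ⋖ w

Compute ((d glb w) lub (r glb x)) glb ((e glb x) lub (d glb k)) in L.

d ∧ w = d
r ∧ x = x
d ∨ x = x
e ∧ x = x
d ∧ k = d
x ∨ d = x
x ∧ x = x

x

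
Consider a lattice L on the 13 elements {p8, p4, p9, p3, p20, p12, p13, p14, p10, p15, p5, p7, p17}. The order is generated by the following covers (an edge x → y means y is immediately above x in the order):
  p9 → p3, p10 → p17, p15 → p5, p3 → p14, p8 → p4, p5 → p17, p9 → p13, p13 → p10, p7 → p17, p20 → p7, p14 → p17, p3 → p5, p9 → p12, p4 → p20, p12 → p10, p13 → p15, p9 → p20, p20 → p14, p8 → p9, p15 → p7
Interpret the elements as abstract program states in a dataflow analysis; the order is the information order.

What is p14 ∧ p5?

Common lower bounds of {p14, p5}: p3, p8, p9.
The greatest among these is p3.

p3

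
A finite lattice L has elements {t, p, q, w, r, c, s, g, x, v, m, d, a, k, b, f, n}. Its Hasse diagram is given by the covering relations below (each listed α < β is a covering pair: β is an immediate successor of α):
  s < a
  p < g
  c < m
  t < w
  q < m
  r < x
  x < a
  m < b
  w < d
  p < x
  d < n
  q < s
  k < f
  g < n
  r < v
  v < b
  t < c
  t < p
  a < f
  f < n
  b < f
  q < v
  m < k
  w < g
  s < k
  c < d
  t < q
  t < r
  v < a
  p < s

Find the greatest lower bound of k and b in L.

m

Common lower bounds of {k, b}: c, m, q, t.
The greatest among these is m.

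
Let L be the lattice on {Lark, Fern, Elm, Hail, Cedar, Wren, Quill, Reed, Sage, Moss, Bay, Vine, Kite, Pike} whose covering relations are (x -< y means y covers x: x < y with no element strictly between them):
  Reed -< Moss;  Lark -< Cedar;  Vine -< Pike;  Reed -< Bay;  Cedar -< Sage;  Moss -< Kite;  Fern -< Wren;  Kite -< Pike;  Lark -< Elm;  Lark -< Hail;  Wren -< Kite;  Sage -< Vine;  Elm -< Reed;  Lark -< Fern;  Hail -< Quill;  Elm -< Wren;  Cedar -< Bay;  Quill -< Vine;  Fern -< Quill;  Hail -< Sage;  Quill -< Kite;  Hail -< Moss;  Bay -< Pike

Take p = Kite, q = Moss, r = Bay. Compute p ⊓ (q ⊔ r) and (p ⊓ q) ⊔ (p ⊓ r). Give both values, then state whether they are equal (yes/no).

Kite; Moss; no

q ⊔ r = Pike, so p ⊓ (q ⊔ r) = Kite ⊓ Pike = Kite.
p ⊓ q = Moss and p ⊓ r = Reed, so (p ⊓ q) ⊔ (p ⊓ r) = Moss ⊔ Reed = Moss.
Equal: no.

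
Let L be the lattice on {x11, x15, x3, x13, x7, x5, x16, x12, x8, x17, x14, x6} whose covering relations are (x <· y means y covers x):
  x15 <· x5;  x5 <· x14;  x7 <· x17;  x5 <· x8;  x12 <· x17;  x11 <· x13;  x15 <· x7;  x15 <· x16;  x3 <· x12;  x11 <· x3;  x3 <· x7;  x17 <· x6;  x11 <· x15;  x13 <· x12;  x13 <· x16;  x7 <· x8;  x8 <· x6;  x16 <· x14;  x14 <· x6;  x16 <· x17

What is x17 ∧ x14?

Common lower bounds of {x17, x14}: x11, x13, x15, x16.
The greatest among these is x16.

x16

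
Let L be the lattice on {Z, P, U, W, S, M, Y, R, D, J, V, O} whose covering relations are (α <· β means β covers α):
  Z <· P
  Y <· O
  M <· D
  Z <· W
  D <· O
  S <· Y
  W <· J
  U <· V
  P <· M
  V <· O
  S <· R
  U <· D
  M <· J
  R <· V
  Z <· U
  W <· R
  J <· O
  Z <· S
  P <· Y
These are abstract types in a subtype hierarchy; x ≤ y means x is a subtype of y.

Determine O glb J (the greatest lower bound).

Common lower bounds of {O, J}: J, M, P, W, Z.
The greatest among these is J.

J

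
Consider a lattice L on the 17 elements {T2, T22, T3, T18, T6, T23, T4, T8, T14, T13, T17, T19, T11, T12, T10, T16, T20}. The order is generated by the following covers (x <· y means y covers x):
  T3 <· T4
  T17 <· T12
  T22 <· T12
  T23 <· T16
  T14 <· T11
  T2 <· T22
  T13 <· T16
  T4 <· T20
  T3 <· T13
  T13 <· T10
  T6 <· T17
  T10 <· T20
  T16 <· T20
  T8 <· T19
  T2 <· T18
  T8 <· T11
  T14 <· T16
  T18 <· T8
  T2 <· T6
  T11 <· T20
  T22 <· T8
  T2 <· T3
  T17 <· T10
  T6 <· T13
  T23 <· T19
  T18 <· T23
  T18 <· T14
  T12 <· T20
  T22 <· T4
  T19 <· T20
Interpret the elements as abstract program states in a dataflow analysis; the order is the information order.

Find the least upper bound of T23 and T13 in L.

Common upper bounds of {T23, T13}: T16, T20.
The least among these is T16.

T16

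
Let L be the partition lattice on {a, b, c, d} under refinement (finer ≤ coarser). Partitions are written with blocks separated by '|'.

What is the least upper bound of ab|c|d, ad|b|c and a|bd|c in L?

abd|c

The join of ab|c|d, ad|b|c, a|bd|c merges any blocks that overlap across the partitions, giving abd|c.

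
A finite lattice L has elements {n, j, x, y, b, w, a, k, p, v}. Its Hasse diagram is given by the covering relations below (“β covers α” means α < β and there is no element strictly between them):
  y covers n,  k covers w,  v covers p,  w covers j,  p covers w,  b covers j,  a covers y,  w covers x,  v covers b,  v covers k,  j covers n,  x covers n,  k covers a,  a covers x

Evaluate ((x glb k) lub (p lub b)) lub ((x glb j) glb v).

x ∧ k = x
p ∨ b = v
x ∨ v = v
x ∧ j = n
n ∧ v = n
v ∨ n = v

v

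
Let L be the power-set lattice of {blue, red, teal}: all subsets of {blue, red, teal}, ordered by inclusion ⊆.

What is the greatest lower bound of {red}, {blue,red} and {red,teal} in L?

Under ⊆, meet is intersection: {red} ∩ {blue,red} ∩ {red,teal} = {red}.

{red}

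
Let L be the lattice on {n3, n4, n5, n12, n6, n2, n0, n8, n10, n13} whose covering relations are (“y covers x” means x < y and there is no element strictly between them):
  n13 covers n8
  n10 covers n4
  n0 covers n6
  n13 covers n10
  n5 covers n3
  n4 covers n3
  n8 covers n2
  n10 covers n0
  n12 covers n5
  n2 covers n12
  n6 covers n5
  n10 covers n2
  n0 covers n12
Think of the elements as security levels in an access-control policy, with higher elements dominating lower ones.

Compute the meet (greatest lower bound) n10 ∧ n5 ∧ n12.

Common lower bounds of {n10, n5, n12}: n3, n5.
The greatest among these is n5.

n5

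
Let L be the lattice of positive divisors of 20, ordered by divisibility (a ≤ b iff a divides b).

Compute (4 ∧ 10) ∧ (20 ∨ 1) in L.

2

4 ∧ 10 = 2
20 ∨ 1 = 20
2 ∧ 20 = 2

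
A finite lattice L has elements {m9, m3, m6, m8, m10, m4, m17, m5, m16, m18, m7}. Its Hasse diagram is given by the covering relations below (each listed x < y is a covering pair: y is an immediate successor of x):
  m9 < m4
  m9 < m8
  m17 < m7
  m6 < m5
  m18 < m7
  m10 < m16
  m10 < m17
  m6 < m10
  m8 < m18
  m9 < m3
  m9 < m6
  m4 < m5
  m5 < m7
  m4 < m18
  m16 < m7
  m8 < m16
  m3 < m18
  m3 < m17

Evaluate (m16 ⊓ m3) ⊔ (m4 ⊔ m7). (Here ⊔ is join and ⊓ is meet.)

m7

m16 ∧ m3 = m9
m4 ∨ m7 = m7
m9 ∨ m7 = m7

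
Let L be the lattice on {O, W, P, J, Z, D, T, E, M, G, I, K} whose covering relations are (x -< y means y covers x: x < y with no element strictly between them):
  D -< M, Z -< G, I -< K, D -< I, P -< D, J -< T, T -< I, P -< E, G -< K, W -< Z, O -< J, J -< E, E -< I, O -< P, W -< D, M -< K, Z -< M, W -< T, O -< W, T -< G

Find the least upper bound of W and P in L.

Common upper bounds of {W, P}: D, I, K, M.
The least among these is D.

D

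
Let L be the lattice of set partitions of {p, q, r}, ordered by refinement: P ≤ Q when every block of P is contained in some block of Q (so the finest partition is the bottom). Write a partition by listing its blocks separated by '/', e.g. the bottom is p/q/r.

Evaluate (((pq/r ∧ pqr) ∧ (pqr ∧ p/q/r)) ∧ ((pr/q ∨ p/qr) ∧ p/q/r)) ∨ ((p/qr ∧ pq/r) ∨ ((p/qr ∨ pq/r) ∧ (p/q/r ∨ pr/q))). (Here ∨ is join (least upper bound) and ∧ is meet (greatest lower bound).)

pq/r ∧ pqr = pq/r
pqr ∧ p/q/r = p/q/r
pq/r ∧ p/q/r = p/q/r
pr/q ∨ p/qr = pqr
pqr ∧ p/q/r = p/q/r
p/q/r ∧ p/q/r = p/q/r
p/qr ∧ pq/r = p/q/r
p/qr ∨ pq/r = pqr
p/q/r ∨ pr/q = pr/q
pqr ∧ pr/q = pr/q
p/q/r ∨ pr/q = pr/q
p/q/r ∨ pr/q = pr/q

pr/q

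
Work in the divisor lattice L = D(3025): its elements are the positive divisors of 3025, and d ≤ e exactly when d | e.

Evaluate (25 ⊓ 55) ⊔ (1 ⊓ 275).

25 ∧ 55 = 5
1 ∧ 275 = 1
5 ∨ 1 = 5

5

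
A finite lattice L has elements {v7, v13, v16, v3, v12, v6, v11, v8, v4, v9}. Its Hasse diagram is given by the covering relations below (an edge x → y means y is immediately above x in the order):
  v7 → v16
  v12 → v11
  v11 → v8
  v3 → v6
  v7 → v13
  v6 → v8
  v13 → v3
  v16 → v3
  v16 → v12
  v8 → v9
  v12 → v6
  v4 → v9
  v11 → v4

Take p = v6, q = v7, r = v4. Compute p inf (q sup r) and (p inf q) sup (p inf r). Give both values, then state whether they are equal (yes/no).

q sup r = v4, so p inf (q sup r) = v6 inf v4 = v12.
p inf q = v7 and p inf r = v12, so (p inf q) sup (p inf r) = v7 sup v12 = v12.
Equal: yes.

v12; v12; yes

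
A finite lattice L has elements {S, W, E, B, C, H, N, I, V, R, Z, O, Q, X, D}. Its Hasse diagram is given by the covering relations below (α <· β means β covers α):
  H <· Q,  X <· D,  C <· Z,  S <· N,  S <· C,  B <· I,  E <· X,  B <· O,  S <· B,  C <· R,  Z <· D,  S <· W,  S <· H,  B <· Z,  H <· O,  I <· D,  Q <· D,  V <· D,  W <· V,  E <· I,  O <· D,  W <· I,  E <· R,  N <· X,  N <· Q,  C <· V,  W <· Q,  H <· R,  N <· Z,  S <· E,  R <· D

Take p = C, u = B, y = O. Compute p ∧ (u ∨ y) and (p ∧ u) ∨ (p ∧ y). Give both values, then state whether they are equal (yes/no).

S; S; yes

u ∨ y = O, so p ∧ (u ∨ y) = C ∧ O = S.
p ∧ u = S and p ∧ y = S, so (p ∧ u) ∨ (p ∧ y) = S ∨ S = S.
Equal: yes.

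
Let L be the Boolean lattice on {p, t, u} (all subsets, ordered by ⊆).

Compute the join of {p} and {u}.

{p,u}

Under ⊆, join is union: {p} ∪ {u} = {p,u}.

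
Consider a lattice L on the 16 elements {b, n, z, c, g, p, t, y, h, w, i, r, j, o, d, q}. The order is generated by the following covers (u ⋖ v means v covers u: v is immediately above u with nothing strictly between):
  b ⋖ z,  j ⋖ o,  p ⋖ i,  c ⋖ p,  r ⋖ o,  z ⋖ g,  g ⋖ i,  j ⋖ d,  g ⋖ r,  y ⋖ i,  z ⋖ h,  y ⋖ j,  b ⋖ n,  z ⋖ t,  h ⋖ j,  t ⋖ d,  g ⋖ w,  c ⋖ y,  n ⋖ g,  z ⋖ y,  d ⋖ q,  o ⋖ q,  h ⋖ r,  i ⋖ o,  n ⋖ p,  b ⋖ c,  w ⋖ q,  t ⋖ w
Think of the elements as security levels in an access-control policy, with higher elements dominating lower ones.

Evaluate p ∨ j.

o

p ∨ j = o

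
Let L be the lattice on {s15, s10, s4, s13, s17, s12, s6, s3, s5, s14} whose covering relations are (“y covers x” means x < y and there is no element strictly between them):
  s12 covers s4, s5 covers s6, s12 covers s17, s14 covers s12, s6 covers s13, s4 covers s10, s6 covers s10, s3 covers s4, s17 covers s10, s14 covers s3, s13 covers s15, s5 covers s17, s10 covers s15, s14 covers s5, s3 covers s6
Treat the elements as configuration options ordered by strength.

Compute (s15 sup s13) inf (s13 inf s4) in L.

s15

s15 ∨ s13 = s13
s13 ∧ s4 = s15
s13 ∧ s15 = s15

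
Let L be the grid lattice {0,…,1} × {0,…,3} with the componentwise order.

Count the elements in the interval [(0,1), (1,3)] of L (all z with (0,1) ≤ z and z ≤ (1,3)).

The interval [(0,1), (1,3)] = {(0,1), (0,2), (0,3), (1,1), (1,2), (1,3)}, which has 6 elements.

6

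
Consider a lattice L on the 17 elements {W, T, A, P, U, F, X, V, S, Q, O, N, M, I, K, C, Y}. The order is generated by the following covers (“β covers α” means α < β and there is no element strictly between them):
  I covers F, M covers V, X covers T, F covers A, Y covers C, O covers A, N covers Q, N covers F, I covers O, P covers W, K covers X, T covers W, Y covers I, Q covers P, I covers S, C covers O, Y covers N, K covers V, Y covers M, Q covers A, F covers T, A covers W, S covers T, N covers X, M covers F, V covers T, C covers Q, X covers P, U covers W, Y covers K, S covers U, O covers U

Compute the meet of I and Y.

Common lower bounds of {I, Y}: A, F, I, O, S, T, U, W.
The greatest among these is I.

I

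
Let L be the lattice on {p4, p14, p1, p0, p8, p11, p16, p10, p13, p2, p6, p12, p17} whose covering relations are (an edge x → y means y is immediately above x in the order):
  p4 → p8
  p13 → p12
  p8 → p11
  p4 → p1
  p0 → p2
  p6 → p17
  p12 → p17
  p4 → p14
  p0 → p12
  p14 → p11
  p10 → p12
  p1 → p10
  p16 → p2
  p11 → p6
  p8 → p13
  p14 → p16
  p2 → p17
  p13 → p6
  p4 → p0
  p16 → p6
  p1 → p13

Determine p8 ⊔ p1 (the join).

p13

Common upper bounds of {p8, p1}: p12, p13, p17, p6.
The least among these is p13.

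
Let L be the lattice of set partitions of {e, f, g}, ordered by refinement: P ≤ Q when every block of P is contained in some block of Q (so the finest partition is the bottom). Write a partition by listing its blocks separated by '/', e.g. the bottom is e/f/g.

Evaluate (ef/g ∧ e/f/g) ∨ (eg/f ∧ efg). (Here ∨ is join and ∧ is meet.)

ef/g ∧ e/f/g = e/f/g
eg/f ∧ efg = eg/f
e/f/g ∨ eg/f = eg/f

eg/f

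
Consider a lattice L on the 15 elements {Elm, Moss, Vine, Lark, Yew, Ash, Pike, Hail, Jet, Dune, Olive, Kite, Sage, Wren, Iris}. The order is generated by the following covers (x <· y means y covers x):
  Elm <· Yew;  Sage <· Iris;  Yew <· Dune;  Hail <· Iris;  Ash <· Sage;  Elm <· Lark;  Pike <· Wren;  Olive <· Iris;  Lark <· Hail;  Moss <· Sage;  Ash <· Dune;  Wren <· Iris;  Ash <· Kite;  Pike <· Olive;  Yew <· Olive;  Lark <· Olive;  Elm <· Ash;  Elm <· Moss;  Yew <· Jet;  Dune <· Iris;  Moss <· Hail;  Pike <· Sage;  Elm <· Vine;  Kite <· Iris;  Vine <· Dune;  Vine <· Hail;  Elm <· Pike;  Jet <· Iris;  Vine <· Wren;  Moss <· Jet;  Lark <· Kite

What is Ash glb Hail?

Elm

Common lower bounds of {Ash, Hail}: Elm.
The greatest among these is Elm.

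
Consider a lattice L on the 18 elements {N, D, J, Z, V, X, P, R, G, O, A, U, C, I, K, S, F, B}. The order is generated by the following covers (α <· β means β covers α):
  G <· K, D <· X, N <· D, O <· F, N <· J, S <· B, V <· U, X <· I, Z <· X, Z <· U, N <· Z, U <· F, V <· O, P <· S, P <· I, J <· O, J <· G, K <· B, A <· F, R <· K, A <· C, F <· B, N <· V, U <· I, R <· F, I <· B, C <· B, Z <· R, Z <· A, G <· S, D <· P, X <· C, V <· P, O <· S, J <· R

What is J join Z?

Common upper bounds of {J, Z}: B, F, K, R.
The least among these is R.

R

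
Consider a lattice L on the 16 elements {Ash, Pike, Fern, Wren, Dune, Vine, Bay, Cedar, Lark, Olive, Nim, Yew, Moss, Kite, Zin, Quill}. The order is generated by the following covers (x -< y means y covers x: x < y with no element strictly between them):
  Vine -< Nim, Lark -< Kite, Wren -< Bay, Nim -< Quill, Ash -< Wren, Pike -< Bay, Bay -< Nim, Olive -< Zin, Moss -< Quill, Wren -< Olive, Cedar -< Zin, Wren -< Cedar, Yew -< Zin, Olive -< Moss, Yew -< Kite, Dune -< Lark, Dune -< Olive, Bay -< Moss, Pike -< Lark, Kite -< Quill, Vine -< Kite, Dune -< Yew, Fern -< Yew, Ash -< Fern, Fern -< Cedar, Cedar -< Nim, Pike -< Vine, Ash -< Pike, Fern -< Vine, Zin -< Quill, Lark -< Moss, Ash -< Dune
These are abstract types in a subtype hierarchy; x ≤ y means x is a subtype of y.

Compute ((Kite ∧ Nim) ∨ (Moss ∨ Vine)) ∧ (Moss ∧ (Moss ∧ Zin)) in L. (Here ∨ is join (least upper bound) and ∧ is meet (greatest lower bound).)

Olive

Kite ∧ Nim = Vine
Moss ∨ Vine = Quill
Vine ∨ Quill = Quill
Moss ∧ Zin = Olive
Moss ∧ Olive = Olive
Quill ∧ Olive = Olive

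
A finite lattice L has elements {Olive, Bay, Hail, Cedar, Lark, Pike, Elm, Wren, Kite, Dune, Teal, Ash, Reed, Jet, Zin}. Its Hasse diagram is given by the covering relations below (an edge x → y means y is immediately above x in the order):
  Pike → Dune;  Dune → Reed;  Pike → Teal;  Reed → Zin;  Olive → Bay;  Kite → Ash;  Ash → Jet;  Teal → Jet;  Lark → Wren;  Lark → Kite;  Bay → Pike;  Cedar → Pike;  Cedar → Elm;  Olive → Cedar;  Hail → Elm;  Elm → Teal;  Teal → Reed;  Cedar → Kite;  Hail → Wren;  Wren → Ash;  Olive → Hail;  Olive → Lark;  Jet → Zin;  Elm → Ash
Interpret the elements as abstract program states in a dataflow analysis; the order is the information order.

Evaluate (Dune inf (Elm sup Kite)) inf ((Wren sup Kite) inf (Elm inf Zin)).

Elm ∨ Kite = Ash
Dune ∧ Ash = Cedar
Wren ∨ Kite = Ash
Elm ∧ Zin = Elm
Ash ∧ Elm = Elm
Cedar ∧ Elm = Cedar

Cedar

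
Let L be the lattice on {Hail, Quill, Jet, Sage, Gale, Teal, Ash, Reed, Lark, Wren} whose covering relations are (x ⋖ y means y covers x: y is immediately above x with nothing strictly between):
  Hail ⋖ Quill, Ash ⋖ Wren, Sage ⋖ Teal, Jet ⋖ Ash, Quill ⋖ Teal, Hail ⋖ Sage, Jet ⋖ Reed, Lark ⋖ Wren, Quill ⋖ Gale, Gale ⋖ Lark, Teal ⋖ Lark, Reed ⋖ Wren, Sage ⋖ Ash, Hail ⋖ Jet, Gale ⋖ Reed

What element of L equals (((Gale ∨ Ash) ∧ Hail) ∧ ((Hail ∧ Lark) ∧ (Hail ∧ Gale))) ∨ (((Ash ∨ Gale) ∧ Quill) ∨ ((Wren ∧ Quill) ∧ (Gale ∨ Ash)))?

Gale ∨ Ash = Wren
Wren ∧ Hail = Hail
Hail ∧ Lark = Hail
Hail ∧ Gale = Hail
Hail ∧ Hail = Hail
Hail ∧ Hail = Hail
Ash ∨ Gale = Wren
Wren ∧ Quill = Quill
Wren ∧ Quill = Quill
Gale ∨ Ash = Wren
Quill ∧ Wren = Quill
Quill ∨ Quill = Quill
Hail ∨ Quill = Quill

Quill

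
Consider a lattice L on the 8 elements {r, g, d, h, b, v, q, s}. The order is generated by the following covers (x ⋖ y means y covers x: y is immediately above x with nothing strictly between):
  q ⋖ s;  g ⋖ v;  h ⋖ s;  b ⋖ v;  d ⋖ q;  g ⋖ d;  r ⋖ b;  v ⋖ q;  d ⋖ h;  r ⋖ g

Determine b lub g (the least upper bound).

v

Common upper bounds of {b, g}: q, s, v.
The least among these is v.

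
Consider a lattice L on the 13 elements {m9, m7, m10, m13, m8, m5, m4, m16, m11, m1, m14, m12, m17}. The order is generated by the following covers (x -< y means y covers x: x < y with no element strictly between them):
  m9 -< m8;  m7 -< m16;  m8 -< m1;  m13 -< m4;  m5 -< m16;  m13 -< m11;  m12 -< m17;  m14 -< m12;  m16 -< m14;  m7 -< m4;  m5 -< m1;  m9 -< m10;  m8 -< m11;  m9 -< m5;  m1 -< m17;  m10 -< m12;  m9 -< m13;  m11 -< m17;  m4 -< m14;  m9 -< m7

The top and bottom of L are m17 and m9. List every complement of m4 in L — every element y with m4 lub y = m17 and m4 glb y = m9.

m1, m8

Need y with m4 ∨ y = m17 and m4 ∧ y = m9.
Checking each element gives: m1, m8.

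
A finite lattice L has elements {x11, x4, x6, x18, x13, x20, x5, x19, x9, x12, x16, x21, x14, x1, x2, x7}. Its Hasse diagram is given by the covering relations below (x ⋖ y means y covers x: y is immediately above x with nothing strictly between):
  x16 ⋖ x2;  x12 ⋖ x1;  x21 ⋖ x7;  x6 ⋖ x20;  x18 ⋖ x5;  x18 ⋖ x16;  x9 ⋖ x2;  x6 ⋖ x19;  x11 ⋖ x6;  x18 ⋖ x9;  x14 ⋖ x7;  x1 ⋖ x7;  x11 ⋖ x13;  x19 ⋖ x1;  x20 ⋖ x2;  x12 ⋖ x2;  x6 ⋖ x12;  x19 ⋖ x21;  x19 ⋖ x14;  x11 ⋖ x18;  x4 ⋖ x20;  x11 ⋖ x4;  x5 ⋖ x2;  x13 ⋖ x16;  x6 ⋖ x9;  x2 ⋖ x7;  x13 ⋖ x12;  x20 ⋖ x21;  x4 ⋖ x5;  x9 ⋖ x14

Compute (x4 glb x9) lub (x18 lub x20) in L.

x4 ∧ x9 = x11
x18 ∨ x20 = x2
x11 ∨ x2 = x2

x2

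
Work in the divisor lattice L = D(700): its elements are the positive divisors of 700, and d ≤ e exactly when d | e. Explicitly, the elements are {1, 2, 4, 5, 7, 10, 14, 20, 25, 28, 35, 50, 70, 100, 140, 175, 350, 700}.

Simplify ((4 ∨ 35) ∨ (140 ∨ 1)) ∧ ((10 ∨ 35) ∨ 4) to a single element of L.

140

4 ∨ 35 = 140
140 ∨ 1 = 140
140 ∨ 140 = 140
10 ∨ 35 = 70
70 ∨ 4 = 140
140 ∧ 140 = 140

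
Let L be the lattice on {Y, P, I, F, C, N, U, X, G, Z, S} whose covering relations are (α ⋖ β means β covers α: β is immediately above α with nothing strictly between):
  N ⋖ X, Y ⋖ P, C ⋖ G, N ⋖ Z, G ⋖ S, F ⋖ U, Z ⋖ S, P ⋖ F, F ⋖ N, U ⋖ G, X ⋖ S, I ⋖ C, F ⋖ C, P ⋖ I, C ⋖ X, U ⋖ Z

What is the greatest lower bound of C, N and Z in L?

Common lower bounds of {C, N, Z}: F, P, Y.
The greatest among these is F.

F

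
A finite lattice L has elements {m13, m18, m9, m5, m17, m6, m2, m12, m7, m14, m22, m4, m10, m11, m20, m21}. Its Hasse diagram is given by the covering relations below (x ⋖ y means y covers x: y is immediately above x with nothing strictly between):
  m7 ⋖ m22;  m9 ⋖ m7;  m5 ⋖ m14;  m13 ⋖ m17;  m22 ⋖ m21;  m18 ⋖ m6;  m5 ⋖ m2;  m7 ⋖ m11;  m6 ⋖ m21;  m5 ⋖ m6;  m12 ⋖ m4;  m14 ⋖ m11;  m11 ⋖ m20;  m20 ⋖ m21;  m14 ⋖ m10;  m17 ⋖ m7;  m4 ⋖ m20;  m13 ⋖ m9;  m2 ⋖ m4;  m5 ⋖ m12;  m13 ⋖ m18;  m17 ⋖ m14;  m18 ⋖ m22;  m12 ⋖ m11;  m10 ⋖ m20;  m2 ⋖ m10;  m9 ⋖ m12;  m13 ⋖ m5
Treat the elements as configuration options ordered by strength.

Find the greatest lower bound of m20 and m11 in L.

Common lower bounds of {m20, m11}: m11, m12, m13, m14, m17, m5, m7, m9.
The greatest among these is m11.

m11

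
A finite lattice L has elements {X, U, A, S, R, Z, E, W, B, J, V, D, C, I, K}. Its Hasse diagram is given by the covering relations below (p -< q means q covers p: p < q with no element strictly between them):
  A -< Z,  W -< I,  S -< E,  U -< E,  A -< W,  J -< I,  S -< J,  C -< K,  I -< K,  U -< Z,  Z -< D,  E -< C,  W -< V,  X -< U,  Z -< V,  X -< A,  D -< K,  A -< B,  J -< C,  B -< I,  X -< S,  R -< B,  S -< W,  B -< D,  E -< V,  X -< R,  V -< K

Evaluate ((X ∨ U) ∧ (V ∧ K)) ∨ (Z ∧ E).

U

X ∨ U = U
V ∧ K = V
U ∧ V = U
Z ∧ E = U
U ∨ U = U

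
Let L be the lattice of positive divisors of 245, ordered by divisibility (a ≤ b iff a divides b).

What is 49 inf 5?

1

In the divisibility order, the meet is the greatest common divisor: gcd(49, 5) = 1.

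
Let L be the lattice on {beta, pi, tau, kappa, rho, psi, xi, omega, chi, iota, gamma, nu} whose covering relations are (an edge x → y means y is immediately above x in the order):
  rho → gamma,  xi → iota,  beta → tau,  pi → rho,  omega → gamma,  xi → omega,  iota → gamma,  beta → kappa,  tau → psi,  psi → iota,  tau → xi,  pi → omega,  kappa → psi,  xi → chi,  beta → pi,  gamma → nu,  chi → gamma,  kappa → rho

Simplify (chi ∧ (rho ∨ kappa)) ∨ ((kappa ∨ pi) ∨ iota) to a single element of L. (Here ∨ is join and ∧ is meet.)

rho ∨ kappa = rho
chi ∧ rho = beta
kappa ∨ pi = rho
rho ∨ iota = gamma
beta ∨ gamma = gamma

gamma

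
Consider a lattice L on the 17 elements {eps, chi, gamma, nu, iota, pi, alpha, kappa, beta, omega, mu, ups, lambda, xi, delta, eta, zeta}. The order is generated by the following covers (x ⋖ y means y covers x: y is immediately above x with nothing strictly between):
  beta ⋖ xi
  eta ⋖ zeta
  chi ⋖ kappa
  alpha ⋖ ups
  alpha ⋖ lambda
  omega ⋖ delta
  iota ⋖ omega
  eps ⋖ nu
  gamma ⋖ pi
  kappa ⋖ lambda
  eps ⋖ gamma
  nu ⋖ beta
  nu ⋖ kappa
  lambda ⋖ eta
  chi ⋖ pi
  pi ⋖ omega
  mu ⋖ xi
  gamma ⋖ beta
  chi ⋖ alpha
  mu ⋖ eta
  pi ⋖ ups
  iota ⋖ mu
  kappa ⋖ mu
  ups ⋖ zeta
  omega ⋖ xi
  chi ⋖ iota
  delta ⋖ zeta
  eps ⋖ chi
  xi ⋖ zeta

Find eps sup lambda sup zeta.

zeta

Common upper bounds of {eps, lambda, zeta}: zeta.
The least among these is zeta.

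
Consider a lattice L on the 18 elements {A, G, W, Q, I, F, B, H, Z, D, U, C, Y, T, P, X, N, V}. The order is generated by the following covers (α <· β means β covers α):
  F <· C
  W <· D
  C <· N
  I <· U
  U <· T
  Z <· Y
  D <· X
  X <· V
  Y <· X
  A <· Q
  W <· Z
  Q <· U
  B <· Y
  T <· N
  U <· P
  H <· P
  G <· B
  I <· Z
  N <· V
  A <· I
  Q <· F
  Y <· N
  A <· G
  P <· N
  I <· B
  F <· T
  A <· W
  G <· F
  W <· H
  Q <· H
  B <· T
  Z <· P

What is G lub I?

Common upper bounds of {G, I}: B, N, T, V, X, Y.
The least among these is B.

B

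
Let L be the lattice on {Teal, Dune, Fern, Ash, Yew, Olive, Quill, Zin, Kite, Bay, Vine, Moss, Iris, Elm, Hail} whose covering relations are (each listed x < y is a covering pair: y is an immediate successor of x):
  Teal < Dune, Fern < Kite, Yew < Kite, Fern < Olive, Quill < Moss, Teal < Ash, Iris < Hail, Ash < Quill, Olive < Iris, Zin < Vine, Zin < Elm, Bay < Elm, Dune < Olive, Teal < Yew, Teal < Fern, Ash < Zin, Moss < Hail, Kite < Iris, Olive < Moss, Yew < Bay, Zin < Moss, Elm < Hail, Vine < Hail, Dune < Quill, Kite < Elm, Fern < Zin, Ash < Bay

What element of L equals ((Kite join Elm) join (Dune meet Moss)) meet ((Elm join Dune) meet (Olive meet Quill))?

Kite ∨ Elm = Elm
Dune ∧ Moss = Dune
Elm ∨ Dune = Hail
Elm ∨ Dune = Hail
Olive ∧ Quill = Dune
Hail ∧ Dune = Dune
Hail ∧ Dune = Dune

Dune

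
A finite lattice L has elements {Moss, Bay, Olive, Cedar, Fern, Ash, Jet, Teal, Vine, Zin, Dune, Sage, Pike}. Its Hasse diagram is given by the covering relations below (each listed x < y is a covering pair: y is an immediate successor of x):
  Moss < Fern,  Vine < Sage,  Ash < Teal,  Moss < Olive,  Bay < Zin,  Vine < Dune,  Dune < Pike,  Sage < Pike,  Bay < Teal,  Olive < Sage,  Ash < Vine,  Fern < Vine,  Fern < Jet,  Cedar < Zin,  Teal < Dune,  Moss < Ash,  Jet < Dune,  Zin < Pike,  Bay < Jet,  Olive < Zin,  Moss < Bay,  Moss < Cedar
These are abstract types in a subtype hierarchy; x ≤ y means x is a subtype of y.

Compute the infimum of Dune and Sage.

Common lower bounds of {Dune, Sage}: Ash, Fern, Moss, Vine.
The greatest among these is Vine.

Vine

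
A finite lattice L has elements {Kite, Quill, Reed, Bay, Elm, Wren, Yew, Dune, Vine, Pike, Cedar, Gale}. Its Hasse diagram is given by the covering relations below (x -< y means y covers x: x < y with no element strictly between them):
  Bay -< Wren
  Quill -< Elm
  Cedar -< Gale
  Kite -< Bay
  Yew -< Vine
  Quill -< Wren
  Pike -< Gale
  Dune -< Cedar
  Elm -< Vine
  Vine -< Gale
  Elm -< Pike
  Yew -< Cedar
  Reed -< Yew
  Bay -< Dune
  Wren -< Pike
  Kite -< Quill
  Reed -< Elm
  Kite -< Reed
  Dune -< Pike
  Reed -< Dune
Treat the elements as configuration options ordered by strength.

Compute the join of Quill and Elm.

Common upper bounds of {Quill, Elm}: Elm, Gale, Pike, Vine.
The least among these is Elm.

Elm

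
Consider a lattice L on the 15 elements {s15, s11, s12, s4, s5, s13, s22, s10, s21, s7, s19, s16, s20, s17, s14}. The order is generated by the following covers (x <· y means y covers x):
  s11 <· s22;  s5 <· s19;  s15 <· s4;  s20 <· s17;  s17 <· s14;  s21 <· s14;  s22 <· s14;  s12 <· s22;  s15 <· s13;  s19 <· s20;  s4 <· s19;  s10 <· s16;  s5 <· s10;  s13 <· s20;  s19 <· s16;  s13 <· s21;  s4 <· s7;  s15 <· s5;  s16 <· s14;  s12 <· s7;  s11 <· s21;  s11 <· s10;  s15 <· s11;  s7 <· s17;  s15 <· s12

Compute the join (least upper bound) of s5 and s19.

s19

Common upper bounds of {s5, s19}: s14, s16, s17, s19, s20.
The least among these is s19.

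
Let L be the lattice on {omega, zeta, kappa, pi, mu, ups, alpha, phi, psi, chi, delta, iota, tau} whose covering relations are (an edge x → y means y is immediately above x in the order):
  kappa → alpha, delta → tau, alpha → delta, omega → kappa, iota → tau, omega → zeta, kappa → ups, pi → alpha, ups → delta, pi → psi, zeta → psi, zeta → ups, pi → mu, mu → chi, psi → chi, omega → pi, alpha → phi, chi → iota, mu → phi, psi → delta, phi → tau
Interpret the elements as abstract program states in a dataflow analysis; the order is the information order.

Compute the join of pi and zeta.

psi

Common upper bounds of {pi, zeta}: chi, delta, iota, psi, tau.
The least among these is psi.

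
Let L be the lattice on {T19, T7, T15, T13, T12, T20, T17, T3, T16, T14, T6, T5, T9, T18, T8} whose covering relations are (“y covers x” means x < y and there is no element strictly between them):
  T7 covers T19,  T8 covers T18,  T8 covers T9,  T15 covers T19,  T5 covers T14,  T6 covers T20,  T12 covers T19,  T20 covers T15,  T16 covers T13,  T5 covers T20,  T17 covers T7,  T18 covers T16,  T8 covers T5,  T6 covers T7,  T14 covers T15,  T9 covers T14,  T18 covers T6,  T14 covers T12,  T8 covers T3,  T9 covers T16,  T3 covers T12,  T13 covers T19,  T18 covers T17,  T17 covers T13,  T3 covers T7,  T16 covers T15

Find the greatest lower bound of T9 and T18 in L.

T16

Common lower bounds of {T9, T18}: T13, T15, T16, T19.
The greatest among these is T16.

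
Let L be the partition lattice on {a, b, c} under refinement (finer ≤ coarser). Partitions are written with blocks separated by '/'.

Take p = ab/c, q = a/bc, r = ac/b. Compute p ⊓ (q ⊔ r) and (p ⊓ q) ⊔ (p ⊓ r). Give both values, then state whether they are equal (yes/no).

ab/c; a/b/c; no

q ⊔ r = abc, so p ⊓ (q ⊔ r) = ab/c ⊓ abc = ab/c.
p ⊓ q = a/b/c and p ⊓ r = a/b/c, so (p ⊓ q) ⊔ (p ⊓ r) = a/b/c ⊔ a/b/c = a/b/c.
Equal: no.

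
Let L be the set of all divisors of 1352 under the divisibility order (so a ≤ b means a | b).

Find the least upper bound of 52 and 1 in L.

52

Common upper bounds of {52, 1}: 104, 1352, 52, 676.
The least among these is 52.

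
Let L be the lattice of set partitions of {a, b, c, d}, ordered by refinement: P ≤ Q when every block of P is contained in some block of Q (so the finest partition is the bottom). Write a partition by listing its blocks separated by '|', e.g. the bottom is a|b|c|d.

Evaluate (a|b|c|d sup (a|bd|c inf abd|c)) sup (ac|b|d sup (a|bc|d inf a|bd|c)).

ac|bd

a|bd|c ∧ abd|c = a|bd|c
a|b|c|d ∨ a|bd|c = a|bd|c
a|bc|d ∧ a|bd|c = a|b|c|d
ac|b|d ∨ a|b|c|d = ac|b|d
a|bd|c ∨ ac|b|d = ac|bd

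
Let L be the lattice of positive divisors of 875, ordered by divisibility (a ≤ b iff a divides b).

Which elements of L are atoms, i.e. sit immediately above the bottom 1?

5, 7

The atoms are exactly the elements that cover 1: 5, 7.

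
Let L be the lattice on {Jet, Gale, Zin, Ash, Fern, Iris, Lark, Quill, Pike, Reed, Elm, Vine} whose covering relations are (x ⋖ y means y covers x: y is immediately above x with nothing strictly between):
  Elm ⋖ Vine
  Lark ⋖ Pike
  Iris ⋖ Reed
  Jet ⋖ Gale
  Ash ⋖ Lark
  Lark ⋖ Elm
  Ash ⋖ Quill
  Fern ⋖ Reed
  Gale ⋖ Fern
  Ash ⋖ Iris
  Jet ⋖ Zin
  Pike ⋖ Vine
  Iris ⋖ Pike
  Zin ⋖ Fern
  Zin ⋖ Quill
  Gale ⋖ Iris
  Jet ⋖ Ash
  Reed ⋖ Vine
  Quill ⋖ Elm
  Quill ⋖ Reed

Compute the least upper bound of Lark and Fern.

Vine

Common upper bounds of {Lark, Fern}: Vine.
The least among these is Vine.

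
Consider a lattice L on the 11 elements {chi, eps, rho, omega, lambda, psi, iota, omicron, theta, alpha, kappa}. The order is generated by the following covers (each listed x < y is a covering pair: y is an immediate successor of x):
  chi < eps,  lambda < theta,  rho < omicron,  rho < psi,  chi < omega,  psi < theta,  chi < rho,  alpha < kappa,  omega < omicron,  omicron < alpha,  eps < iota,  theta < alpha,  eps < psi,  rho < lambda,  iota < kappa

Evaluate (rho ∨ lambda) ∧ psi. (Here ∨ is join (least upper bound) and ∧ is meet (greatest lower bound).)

rho

rho ∨ lambda = lambda
lambda ∧ psi = rho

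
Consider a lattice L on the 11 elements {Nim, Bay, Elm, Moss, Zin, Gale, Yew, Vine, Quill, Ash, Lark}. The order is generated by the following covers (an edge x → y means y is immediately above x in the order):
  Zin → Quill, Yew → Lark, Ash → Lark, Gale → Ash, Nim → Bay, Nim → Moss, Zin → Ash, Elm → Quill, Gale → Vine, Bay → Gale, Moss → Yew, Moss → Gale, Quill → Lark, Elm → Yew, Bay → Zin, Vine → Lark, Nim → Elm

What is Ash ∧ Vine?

Gale

Common lower bounds of {Ash, Vine}: Bay, Gale, Moss, Nim.
The greatest among these is Gale.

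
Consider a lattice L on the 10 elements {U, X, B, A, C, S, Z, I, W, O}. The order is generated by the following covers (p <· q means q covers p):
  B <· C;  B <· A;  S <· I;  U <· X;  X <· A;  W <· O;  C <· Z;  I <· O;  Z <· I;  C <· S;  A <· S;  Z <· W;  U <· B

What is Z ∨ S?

Common upper bounds of {Z, S}: I, O.
The least among these is I.

I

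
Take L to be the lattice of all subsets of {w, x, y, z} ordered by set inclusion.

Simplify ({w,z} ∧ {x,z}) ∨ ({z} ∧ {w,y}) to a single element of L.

{z}

{w,z} ∧ {x,z} = {z}
{z} ∧ {w,y} = ∅
{z} ∨ ∅ = {z}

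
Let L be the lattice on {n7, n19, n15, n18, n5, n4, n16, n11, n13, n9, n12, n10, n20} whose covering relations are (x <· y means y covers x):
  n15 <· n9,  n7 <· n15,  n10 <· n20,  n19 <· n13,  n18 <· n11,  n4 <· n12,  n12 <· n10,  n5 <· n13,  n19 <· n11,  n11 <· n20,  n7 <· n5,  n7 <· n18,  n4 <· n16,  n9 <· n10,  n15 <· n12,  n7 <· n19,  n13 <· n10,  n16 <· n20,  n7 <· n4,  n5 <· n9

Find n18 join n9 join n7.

Common upper bounds of {n18, n9, n7}: n20.
The least among these is n20.

n20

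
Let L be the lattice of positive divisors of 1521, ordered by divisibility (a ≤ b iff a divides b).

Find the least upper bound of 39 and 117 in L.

In the divisibility order, the join is the least common multiple: lcm(39, 117) = 117.

117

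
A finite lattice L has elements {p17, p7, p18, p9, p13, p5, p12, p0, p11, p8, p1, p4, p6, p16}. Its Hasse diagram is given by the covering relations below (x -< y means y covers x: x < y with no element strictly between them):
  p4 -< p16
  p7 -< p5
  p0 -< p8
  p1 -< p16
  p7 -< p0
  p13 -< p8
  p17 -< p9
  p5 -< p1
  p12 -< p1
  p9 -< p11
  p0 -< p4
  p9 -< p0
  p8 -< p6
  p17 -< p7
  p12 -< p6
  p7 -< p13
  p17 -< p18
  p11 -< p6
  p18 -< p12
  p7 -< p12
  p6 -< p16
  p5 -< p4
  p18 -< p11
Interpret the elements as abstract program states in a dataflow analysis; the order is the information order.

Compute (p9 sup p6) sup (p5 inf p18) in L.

p9 ∨ p6 = p6
p5 ∧ p18 = p17
p6 ∨ p17 = p6

p6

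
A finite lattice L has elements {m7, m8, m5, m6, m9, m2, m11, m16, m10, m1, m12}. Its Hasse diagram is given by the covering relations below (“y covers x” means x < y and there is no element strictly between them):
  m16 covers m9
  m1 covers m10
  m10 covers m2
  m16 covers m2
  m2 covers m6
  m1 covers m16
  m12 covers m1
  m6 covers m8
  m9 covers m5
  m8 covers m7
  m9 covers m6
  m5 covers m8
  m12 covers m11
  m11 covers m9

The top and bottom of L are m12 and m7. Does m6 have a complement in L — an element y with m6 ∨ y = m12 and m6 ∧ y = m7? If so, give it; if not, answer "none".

none

For every candidate y, either m6 ∨ y ≠ m12 or m6 ∧ y ≠ m7; no complement exists.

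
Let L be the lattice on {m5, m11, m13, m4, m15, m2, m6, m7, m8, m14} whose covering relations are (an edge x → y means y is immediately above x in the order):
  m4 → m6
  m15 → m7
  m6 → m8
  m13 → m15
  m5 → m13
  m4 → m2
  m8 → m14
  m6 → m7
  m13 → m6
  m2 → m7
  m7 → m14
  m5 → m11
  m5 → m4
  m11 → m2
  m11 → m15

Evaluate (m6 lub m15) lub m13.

m6 ∨ m15 = m7
m7 ∨ m13 = m7

m7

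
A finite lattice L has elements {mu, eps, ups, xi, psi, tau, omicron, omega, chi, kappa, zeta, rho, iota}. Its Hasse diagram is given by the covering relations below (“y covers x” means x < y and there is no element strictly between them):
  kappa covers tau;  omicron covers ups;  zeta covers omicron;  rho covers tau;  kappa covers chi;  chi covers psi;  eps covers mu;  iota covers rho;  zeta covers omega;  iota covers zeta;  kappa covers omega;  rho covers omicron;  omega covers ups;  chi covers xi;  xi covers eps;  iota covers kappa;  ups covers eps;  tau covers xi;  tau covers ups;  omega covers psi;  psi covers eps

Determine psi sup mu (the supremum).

Common upper bounds of {psi, mu}: chi, iota, kappa, omega, psi, zeta.
The least among these is psi.

psi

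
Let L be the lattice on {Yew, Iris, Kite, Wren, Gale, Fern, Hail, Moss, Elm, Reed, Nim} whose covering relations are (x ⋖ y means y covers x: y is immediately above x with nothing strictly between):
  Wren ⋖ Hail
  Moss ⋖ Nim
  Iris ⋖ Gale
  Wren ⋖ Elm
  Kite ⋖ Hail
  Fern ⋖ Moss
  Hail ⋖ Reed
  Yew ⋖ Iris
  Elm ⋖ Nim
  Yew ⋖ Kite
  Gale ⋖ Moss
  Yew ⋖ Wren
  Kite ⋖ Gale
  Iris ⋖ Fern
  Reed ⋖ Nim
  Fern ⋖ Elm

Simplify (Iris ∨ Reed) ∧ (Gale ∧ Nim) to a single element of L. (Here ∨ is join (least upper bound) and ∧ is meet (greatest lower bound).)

Iris ∨ Reed = Nim
Gale ∧ Nim = Gale
Nim ∧ Gale = Gale

Gale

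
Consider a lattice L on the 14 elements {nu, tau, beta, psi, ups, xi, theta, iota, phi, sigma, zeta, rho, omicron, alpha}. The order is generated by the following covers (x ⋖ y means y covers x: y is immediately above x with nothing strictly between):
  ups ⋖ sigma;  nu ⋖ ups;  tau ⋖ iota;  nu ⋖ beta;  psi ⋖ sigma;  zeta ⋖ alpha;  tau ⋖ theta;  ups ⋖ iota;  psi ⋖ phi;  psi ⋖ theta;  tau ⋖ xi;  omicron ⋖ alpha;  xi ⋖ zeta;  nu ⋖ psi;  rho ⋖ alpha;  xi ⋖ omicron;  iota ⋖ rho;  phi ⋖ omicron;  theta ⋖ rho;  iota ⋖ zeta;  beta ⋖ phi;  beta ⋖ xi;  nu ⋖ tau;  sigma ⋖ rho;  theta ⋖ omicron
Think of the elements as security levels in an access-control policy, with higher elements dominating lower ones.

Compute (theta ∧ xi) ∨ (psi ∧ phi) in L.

theta ∧ xi = tau
psi ∧ phi = psi
tau ∨ psi = theta

theta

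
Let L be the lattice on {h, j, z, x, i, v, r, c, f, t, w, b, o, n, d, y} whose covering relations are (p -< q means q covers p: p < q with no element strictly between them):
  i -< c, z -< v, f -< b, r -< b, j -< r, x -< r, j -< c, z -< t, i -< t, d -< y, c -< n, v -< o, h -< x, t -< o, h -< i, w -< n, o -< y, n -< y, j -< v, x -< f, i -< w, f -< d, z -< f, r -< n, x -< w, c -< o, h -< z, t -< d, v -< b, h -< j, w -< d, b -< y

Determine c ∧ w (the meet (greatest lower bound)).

i

Common lower bounds of {c, w}: h, i.
The greatest among these is i.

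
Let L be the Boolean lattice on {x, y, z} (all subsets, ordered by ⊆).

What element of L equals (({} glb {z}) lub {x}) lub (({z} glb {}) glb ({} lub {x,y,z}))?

{x}

{} ∧ {z} = {}
{} ∨ {x} = {x}
{z} ∧ {} = {}
{} ∨ {x,y,z} = {x,y,z}
{} ∧ {x,y,z} = {}
{x} ∨ {} = {x}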